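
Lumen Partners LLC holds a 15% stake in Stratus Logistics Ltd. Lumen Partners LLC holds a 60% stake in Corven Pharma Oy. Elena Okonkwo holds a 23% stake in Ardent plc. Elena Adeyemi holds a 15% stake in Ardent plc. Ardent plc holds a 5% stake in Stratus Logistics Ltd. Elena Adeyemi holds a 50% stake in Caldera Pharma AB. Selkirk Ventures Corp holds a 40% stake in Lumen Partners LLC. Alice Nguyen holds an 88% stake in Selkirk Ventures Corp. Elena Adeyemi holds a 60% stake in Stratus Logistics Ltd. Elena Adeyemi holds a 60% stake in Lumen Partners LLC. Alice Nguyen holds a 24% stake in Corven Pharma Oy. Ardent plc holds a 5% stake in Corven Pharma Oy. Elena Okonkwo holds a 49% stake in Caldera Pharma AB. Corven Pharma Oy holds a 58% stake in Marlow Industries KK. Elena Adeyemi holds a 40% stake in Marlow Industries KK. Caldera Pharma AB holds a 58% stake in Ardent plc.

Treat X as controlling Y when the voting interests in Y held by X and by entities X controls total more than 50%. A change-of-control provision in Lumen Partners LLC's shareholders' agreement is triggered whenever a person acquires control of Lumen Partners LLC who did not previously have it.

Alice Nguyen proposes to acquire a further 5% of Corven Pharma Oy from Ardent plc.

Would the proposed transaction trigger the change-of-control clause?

No

The purchase adds only to Alice's holdings (Ardent's stake shrinks), so Alice is the only person who could newly come to control Lumen.
Alice holds 88% of Selkirk, so Alice controls Selkirk.
In Lumen, Alice's side holds only 40%, not > 50%.
So before the transaction, Alice does not control Lumen.
After the purchase, Alice's direct stake in Corven rises to 24% + 5% = 29%, and Ardent's stake falls to 0%.
Alice's side now holds 29% of Corven, not > 50%, so Alice still does not control Corven.
After the transaction, Alice's side holds 40% of Lumen, not > 50%, so Alice still does not control Lumen.
No new person acquires control, so the clause is not triggered.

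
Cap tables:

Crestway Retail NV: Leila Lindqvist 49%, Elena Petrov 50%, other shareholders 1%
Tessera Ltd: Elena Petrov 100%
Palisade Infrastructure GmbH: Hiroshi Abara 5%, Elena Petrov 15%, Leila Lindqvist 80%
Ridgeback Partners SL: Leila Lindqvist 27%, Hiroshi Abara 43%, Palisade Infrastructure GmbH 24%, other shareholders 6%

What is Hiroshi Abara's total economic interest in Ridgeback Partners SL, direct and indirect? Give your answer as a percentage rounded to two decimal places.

Hiroshi reaches Ridgeback along 2 paths.
Direct stake: 43% = 43%.
Via Palisade: 5% × 24% = 1.2%.
Total: 43% + 1.2% = 44.2%.
Rounded: 44.20%.

44.20%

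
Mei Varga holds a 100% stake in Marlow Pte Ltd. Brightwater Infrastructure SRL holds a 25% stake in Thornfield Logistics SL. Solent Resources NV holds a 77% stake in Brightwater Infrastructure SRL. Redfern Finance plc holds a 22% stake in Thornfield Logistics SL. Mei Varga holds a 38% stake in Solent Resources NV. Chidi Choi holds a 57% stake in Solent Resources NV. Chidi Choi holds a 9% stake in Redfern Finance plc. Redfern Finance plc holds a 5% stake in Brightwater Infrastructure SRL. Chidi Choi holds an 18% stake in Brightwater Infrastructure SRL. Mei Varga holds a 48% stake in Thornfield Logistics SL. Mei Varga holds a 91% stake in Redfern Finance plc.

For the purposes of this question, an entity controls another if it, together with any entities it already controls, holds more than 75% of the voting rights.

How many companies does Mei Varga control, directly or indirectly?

Mei holds 91% of Redfern, so Mei controls Redfern.
Mei holds 100% of Marlow, so Mei controls Marlow.
No other company's threshold is met.
Mei controls 2 companies.

2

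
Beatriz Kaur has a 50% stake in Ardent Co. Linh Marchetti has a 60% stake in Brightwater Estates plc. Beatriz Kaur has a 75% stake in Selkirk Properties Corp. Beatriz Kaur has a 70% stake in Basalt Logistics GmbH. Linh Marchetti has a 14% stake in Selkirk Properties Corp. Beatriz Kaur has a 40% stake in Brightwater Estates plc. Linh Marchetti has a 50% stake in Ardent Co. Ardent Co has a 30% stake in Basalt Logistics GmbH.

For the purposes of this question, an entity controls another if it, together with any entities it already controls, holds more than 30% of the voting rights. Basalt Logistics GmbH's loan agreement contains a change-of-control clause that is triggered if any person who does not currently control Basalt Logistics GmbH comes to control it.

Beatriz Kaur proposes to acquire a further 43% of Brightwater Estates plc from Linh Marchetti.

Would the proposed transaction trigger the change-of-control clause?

No

The purchase adds only to Beatriz's holdings (Linh's stake shrinks), so Beatriz is the only person who could newly come to control Basalt.
Beatriz holds 50% of Ardent, so Beatriz controls Ardent.
Beatriz and Ardent together hold 70% + 30% = 100% of Basalt, so Beatriz controls Basalt.
So Beatriz already controls Basalt before the transaction.
After the purchase, Beatriz's direct stake in Brightwater rises to 40% + 43% = 83%, and Linh's stake falls to 17%.
Beatriz controlled Basalt already, so this is not a new person acquiring control; every other person's position is unchanged or reduced.
No new person acquires control, so the clause is not triggered.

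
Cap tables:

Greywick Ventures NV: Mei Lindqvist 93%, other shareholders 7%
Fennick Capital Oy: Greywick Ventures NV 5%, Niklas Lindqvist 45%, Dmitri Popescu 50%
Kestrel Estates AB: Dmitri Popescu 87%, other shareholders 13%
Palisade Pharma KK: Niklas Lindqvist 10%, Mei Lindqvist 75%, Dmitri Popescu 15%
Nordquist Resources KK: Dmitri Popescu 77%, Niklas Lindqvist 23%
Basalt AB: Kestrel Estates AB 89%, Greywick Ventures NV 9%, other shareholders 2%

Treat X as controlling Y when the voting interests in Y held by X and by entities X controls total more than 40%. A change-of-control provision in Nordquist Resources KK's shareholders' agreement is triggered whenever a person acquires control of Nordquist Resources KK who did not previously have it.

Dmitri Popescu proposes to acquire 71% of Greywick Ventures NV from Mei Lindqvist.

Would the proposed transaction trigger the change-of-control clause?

The purchase adds only to Dmitri's holdings (Mei's stake shrinks), so Dmitri is the only person who could newly come to control Nordquist.
Dmitri holds 77% of Nordquist, so Dmitri controls Nordquist.
So Dmitri already controls Nordquist before the transaction.
After the purchase, Dmitri holds 71% of Greywick directly, and Mei's stake falls to 22%.
Dmitri controlled Nordquist already, so this is not a new person acquiring control; every other person's position is unchanged or reduced.
No new person acquires control, so the clause is not triggered.

No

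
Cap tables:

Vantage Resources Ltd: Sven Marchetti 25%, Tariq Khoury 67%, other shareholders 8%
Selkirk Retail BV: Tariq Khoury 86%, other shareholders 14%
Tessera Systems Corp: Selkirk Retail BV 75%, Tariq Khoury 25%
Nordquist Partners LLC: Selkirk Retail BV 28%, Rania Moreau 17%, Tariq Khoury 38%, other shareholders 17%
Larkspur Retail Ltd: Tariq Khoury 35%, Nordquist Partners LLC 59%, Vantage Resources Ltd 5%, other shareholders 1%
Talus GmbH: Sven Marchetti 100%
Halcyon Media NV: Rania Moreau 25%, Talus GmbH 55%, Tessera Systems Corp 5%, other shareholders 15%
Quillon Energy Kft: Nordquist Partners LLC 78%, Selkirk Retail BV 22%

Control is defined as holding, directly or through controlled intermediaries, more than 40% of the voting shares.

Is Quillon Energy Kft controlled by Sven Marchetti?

Sven holds 100% of Talus, so Sven controls Talus.
Talus holds 55% of Halcyon, so Sven controls Halcyon.
Neither Sven nor any entity Sven controls holds any voting interest in Quillon.
So Sven does not control Quillon.

No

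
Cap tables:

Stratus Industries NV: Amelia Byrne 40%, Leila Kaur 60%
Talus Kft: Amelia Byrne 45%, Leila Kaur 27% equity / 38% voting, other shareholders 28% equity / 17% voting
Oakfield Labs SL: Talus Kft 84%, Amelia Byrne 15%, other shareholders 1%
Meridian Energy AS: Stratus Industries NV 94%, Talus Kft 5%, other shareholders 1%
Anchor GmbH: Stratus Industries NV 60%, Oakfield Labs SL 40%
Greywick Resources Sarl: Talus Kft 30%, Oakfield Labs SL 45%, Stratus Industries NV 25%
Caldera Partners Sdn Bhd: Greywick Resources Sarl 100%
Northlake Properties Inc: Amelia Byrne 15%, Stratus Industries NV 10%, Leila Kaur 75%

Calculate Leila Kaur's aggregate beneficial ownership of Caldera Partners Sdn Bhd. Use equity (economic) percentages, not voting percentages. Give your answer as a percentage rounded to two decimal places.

33.31%

Leila reaches Caldera along 3 paths.
Via Talus → Greywick: 27% × 30% × 100% = 8.1%.
Via Talus → Oakfield → Greywick: 27% × 84% × 45% × 100% = 10.206%.
Via Stratus → Greywick: 60% × 25% × 100% = 15%.
Total: 8.1% + 10.206% + 15% = 33.306%.
Rounded: 33.31%.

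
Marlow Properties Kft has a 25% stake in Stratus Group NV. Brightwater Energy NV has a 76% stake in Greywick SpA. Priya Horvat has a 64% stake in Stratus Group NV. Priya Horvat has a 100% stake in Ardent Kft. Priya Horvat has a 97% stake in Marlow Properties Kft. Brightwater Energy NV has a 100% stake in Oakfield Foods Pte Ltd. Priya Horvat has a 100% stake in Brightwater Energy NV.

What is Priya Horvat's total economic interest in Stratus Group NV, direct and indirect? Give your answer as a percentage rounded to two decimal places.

Priya reaches Stratus along 2 paths.
Direct stake: 64% = 64%.
Via Marlow: 97% × 25% = 24.25%.
Total: 64% + 24.25% = 88.25%.

88.25%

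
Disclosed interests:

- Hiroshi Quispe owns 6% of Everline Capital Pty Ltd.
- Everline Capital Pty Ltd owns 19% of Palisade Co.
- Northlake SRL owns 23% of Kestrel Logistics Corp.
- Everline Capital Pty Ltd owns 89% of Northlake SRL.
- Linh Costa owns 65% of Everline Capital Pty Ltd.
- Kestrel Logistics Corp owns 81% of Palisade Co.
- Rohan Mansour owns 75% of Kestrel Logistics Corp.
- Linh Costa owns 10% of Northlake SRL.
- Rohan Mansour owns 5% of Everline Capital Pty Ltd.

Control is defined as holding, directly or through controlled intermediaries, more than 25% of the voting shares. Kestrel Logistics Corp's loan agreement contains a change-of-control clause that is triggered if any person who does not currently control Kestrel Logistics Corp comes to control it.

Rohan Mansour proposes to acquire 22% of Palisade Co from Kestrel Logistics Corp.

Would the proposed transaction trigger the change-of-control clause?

The purchase adds only to Rohan's holdings (Kestrel's stake shrinks), so Rohan is the only person who could newly come to control Kestrel.
Rohan holds 75% of Kestrel, so Rohan controls Kestrel.
So Rohan already controls Kestrel before the transaction.
After the purchase, Rohan holds 22% of Palisade directly, and Kestrel's stake falls to 59%.
Rohan controlled Kestrel already, so this is not a new person acquiring control; every other person's position is unchanged or reduced.
No new person acquires control, so the clause is not triggered.

No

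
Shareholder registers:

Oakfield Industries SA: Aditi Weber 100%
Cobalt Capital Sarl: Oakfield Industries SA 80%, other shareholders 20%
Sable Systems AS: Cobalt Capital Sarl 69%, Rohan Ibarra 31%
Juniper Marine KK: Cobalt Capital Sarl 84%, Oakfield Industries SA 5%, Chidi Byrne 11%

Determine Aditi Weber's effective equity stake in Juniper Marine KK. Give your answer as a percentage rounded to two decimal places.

72.20%

Aditi reaches Juniper along 2 paths.
Via Oakfield → Cobalt: 100% × 80% × 84% = 67.2%.
Via Oakfield: 100% × 5% = 5%.
Total: 67.2% + 5% = 72.2%.
Rounded: 72.20%.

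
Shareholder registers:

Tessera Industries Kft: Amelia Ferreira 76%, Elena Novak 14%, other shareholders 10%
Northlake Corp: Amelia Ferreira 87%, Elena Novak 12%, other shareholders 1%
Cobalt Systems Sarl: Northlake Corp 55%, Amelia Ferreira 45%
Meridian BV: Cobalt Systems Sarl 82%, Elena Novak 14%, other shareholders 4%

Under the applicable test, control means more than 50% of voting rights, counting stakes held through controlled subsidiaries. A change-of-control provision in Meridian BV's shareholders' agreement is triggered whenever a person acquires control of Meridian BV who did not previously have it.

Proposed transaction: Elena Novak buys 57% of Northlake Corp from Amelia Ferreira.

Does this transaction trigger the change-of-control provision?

The purchase adds only to Elena's holdings (Amelia's stake shrinks), so Elena is the only person who could newly come to control Meridian.
Elena's largest direct stake is 14% in Tessera, which does not meet the threshold, so Elena controls no company.
In Meridian, Elena's side holds only 14%, not > 50%.
So before the transaction, Elena does not control Meridian.
After the purchase, Elena's direct stake in Northlake rises to 12% + 57% = 69%, and Amelia's stake falls to 30%.
Elena holds 69% of Northlake, so Elena controls Northlake.
Northlake holds 55% of Cobalt, so Elena controls Cobalt.
Cobalt and Elena together hold 82% + 14% = 96% of Meridian, so Elena controls Meridian.
Elena did not control Meridian before and does after, so the clause is triggered.

Yes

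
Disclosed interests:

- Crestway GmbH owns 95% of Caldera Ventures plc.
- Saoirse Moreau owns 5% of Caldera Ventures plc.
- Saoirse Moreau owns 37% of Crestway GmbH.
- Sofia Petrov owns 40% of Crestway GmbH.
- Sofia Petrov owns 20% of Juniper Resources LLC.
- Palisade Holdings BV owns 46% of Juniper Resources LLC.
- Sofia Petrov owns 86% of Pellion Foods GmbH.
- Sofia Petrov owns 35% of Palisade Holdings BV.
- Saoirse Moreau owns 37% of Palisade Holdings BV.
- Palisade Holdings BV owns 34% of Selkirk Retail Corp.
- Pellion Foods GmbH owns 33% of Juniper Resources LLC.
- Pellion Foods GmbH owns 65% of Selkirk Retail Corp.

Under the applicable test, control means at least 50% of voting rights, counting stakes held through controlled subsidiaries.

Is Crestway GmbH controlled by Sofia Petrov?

No

Sofia holds 86% of Pellion, so Sofia controls Pellion.
Sofia and Pellion together hold 20% + 33% = 53% of Juniper, so Sofia controls Juniper.
Pellion holds 65% of Selkirk, so Sofia controls Selkirk.
In Crestway, Sofia's side holds only 40%, not ≥ 50%.
So Sofia does not control Crestway.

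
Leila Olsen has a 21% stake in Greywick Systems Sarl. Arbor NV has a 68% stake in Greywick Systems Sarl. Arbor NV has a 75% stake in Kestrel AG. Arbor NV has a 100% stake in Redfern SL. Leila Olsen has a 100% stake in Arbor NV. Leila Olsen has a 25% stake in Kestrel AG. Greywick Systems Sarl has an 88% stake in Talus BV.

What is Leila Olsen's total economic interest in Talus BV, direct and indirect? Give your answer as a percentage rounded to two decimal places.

Leila reaches Talus along 2 paths.
Via Greywick: 21% × 88% = 18.48%.
Via Arbor → Greywick: 100% × 68% × 88% = 59.84%.
Total: 18.48% + 59.84% = 78.32%.

78.32%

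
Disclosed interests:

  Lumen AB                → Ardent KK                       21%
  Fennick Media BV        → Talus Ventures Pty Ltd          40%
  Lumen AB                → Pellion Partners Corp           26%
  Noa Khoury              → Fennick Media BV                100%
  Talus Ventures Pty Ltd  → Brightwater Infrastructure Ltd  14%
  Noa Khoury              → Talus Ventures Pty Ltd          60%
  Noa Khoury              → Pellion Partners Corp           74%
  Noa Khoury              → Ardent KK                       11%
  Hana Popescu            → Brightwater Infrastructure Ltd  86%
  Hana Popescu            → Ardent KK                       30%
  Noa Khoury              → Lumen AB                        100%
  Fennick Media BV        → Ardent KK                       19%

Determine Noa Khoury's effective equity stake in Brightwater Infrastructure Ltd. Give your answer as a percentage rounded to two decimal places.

14.00%

Noa reaches Brightwater along 2 paths.
Via Talus: 60% × 14% = 8.4%.
Via Fennick → Talus: 100% × 40% × 14% = 5.6%.
Total: 8.4% + 5.6% = 14%.
Rounded: 14.00%.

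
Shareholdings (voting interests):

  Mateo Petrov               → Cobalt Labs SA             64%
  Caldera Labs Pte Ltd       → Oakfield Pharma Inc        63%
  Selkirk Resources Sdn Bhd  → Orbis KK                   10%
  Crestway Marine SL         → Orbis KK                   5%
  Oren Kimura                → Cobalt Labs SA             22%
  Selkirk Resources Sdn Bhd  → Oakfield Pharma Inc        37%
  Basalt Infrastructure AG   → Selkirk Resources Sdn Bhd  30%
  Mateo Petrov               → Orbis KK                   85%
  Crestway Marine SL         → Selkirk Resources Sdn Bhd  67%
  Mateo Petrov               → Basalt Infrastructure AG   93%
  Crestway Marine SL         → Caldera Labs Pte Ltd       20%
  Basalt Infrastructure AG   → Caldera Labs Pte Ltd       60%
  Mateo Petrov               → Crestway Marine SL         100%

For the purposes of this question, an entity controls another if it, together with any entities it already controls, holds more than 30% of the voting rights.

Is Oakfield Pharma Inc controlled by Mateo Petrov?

Mateo holds 93% of Basalt, so Mateo controls Basalt.
Mateo holds 100% of Crestway, so Mateo controls Crestway.
Crestway and Basalt together hold 20% + 60% = 80% of Caldera, so Mateo controls Caldera.
Basalt and Crestway together hold 30% + 67% = 97% of Selkirk, so Mateo controls Selkirk.
Caldera and Selkirk together hold 63% + 37% = 100% of Oakfield, so Mateo controls Oakfield.

Yes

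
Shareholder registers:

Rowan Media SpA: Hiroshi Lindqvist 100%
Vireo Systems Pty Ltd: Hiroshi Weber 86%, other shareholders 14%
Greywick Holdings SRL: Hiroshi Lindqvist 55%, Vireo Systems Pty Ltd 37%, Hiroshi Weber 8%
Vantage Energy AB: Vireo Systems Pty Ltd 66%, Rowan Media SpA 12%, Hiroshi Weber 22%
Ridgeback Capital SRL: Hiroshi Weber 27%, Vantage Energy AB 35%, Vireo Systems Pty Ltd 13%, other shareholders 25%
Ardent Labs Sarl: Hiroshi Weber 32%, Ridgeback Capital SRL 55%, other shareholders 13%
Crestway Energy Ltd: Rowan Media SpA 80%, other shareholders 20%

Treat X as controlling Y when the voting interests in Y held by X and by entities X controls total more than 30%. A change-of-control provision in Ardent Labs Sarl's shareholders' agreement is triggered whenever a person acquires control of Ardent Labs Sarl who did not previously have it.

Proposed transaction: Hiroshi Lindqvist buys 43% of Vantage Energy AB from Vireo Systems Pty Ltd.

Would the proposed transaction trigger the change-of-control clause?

The purchase adds only to Hiroshi Lindqvist's holdings (Vireo's stake shrinks), so Hiroshi Lindqvist is the only person who could newly come to control Ardent.
Hiroshi Lindqvist holds 100% of Rowan, so Hiroshi Lindqvist controls Rowan.
Hiroshi Lindqvist holds 55% of Greywick, so Hiroshi Lindqvist controls Greywick.
Rowan holds 80% of Crestway, so Hiroshi Lindqvist controls Crestway.
Neither Hiroshi Lindqvist nor any entity Hiroshi Lindqvist controls holds any voting interest in Ardent.
So before the transaction, Hiroshi Lindqvist does not control Ardent.
After the purchase, Hiroshi Lindqvist holds 43% of Vantage directly, and Vireo's stake falls to 23%.
Rowan and Hiroshi Lindqvist together hold 12% + 43% = 55% of Vantage, so Hiroshi Lindqvist controls Vantage.
Vantage holds 35% of Ridgeback, so Hiroshi Lindqvist controls Ridgeback.
Ridgeback holds 55% of Ardent, so Hiroshi Lindqvist controls Ardent.
Hiroshi Lindqvist did not control Ardent before and does after, so the clause is triggered.

Yes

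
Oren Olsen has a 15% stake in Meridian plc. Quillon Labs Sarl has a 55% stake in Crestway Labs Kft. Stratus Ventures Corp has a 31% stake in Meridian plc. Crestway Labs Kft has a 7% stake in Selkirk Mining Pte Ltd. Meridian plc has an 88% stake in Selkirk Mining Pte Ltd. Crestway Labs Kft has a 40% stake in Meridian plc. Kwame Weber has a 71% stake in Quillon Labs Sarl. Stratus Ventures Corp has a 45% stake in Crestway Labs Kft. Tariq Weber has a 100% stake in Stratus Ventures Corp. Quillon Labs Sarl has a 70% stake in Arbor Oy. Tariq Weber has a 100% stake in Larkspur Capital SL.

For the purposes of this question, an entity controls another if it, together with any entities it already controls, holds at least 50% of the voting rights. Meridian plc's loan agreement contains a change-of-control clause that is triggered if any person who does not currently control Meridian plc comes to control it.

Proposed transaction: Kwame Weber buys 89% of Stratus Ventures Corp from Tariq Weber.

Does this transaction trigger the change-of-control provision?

The purchase adds only to Kwame's holdings (Tariq's stake shrinks), so Kwame is the only person who could newly come to control Meridian.
Kwame holds 71% of Quillon, so Kwame controls Quillon.
Quillon holds 55% of Crestway, so Kwame controls Crestway.
Quillon holds 70% of Arbor, so Kwame controls Arbor.
In Meridian, Kwame's side holds only 40%, not ≥ 50%.
So before the transaction, Kwame does not control Meridian.
After the purchase, Kwame holds 89% of Stratus directly, and Tariq's stake falls to 11%.
Kwame holds 89% of Stratus, so Kwame controls Stratus.
Quillon and Stratus together hold 55% + 45% = 100% of Crestway, so Kwame controls Crestway.
Stratus and Crestway together hold 31% + 40% = 71% of Meridian, so Kwame controls Meridian.
Kwame did not control Meridian before and does after, so the clause is triggered.

Yes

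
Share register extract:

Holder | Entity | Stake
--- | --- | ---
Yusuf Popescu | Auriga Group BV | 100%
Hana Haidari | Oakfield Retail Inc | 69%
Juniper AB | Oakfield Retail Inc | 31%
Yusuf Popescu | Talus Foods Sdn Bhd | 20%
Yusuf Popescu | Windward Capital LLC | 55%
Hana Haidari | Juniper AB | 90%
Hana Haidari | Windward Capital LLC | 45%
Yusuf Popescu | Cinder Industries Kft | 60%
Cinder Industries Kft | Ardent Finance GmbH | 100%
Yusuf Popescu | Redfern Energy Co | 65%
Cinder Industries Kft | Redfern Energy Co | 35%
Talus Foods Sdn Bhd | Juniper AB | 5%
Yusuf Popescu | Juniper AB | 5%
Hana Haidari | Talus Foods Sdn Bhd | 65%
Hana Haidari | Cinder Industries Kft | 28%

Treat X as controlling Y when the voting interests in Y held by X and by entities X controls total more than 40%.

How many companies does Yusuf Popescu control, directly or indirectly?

5

Yusuf holds 55% of Windward, so Yusuf controls Windward.
Yusuf holds 60% of Cinder, so Yusuf controls Cinder.
Yusuf and Cinder together hold 65% + 35% = 100% of Redfern, so Yusuf controls Redfern.
Yusuf holds 100% of Auriga, so Yusuf controls Auriga.
Cinder holds 100% of Ardent, so Yusuf controls Ardent.
No other company's threshold is met.
Yusuf controls 5 companies.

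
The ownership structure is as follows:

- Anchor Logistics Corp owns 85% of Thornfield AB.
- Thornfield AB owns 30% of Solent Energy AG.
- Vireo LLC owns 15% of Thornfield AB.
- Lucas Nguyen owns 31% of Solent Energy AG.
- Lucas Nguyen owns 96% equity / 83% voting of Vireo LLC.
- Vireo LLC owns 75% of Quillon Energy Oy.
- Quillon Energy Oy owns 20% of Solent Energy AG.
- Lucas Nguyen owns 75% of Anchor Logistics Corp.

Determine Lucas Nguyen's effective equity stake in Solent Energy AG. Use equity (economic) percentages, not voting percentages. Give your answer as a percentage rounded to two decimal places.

Lucas reaches Solent along 4 paths.
Via Vireo → Quillon: 96% × 75% × 20% = 14.4%.
Via Vireo → Thornfield: 96% × 15% × 30% = 4.32%.
Via Anchor → Thornfield: 75% × 85% × 30% = 19.125%.
Direct stake: 31% = 31%.
Total: 14.4% + 4.32% + 19.125% + 31% = 68.845%.
Rounded: 68.85%.

68.85%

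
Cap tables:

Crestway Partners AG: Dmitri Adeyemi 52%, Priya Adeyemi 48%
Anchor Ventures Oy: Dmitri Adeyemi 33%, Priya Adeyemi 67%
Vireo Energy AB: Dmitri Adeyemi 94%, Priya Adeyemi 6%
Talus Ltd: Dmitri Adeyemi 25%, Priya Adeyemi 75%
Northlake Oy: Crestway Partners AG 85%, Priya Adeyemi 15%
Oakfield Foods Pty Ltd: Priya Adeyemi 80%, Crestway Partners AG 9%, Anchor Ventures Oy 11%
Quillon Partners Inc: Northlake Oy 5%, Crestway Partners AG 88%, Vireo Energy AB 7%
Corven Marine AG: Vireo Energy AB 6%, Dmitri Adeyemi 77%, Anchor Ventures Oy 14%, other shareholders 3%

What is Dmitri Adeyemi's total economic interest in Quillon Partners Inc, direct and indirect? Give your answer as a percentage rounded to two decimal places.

Dmitri reaches Quillon along 3 paths.
Via Crestway → Northlake: 52% × 85% × 5% = 2.21%.
Via Crestway: 52% × 88% = 45.76%.
Via Vireo: 94% × 7% = 6.58%.
Total: 2.21% + 45.76% + 6.58% = 54.55%.

54.55%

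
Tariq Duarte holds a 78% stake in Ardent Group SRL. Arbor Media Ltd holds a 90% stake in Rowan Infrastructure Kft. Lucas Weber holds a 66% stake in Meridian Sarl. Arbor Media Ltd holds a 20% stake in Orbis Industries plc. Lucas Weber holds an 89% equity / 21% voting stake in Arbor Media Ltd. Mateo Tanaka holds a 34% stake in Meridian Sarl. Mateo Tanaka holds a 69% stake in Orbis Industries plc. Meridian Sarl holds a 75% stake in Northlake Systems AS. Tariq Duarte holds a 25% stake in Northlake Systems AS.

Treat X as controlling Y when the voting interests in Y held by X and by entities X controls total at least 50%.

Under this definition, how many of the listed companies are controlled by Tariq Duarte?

1

Tariq holds 78% of Ardent, so Tariq controls Ardent.
No other company's threshold is met.
Tariq controls 1 company.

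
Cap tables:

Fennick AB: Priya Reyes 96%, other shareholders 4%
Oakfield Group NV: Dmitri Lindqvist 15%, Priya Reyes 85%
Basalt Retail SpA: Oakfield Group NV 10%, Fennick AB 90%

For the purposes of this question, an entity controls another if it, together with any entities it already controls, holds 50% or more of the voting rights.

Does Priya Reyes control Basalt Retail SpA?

Priya holds 85% of Oakfield, so Priya controls Oakfield.
Priya holds 96% of Fennick, so Priya controls Fennick.
Oakfield and Fennick together hold 10% + 90% = 100% of Basalt, so Priya controls Basalt.

Yes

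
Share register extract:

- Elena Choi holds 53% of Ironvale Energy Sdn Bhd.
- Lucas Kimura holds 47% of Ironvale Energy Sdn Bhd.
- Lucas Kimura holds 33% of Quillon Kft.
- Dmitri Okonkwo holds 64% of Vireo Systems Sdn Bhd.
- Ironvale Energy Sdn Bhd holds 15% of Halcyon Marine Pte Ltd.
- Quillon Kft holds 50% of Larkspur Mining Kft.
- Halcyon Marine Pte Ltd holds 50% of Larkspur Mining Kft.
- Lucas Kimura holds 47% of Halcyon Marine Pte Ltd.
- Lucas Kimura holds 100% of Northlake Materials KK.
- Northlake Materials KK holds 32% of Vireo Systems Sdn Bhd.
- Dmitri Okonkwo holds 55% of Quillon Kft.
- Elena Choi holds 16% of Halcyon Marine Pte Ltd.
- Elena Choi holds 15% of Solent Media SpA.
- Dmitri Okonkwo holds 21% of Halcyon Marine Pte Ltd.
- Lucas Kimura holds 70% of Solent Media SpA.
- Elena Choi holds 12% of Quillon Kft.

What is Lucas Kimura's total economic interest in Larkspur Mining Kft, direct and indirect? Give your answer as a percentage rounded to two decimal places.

Lucas reaches Larkspur along 3 paths.
Via Halcyon: 47% × 50% = 23.5%.
Via Ironvale → Halcyon: 47% × 15% × 50% = 3.525%.
Via Quillon: 33% × 50% = 16.5%.
Total: 23.5% + 3.525% + 16.5% = 43.525%.
Rounded: 43.53%.

43.53%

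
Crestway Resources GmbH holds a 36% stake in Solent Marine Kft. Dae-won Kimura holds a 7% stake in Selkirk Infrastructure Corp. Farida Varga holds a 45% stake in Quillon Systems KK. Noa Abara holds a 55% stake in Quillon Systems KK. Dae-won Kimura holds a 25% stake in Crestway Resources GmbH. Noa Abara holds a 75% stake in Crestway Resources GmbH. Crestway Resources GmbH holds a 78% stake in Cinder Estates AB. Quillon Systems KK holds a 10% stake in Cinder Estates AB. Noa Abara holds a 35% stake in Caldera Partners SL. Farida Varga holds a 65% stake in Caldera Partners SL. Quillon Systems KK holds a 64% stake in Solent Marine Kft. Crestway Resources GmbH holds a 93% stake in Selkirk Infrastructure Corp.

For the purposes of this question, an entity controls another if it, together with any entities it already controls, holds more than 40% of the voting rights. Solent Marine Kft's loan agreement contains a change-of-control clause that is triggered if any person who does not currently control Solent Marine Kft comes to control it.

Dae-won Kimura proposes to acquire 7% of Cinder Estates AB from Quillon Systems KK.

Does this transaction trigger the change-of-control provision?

The purchase adds only to Dae-won's holdings (Quillon's stake shrinks), so Dae-won is the only person who could newly come to control Solent.
Dae-won's largest direct stake is 25% in Crestway, which does not meet the threshold, so Dae-won controls no company.
Neither Dae-won nor any entity Dae-won controls holds any voting interest in Solent.
So before the transaction, Dae-won does not control Solent.
After the purchase, Dae-won holds 7% of Cinder directly, and Quillon's stake falls to 3%.
Dae-won's side now holds 7% of Cinder, not > 40%, so Dae-won still does not control Cinder.
After the transaction, neither Dae-won nor any entity Dae-won controls holds a voting interest in Solent, so Dae-won still does not control it.
No new person acquires control, so the clause is not triggered.

No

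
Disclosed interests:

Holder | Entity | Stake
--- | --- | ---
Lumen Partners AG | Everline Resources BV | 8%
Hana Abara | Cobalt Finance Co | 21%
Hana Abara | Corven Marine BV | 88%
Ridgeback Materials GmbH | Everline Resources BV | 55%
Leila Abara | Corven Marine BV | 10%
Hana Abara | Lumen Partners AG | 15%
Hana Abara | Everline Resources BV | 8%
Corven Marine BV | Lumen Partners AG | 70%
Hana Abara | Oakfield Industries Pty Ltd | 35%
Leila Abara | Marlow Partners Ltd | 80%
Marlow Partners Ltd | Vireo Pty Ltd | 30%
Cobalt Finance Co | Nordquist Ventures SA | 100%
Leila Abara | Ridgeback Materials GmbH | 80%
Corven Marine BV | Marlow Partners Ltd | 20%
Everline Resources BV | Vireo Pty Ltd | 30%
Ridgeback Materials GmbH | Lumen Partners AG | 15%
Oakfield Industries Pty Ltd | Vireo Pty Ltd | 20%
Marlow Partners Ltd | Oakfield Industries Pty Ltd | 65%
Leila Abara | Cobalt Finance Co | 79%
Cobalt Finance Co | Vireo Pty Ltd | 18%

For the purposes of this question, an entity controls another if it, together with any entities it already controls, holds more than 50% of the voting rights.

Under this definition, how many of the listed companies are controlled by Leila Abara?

Leila holds 79% of Cobalt, so Leila controls Cobalt.
Leila holds 80% of Marlow, so Leila controls Marlow.
Leila holds 80% of Ridgeback, so Leila controls Ridgeback.
Marlow holds 65% of Oakfield, so Leila controls Oakfield.
Ridgeback holds 55% of Everline, so Leila controls Everline.
Oakfield and Marlow and Everline and Cobalt together hold 20% + 30% + 30% + 18% = 98% of Vireo, so Leila controls Vireo.
Cobalt holds 100% of Nordquist, so Leila controls Nordquist.
No other company's threshold is met.
Leila controls 7 companies.

7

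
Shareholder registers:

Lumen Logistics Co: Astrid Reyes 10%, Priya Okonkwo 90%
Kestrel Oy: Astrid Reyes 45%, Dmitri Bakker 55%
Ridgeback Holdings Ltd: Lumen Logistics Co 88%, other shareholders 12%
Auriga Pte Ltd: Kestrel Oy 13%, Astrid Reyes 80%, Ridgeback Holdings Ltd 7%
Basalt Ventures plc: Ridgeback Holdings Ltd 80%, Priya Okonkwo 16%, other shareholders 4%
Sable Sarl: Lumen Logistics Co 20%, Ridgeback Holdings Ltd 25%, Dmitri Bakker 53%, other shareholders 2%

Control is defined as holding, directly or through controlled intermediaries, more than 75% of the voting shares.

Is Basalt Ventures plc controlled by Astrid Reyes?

No

Astrid holds 80% of Auriga, so Astrid controls Auriga.
Neither Astrid nor any entity Astrid controls holds any voting interest in Basalt.
So Astrid does not control Basalt.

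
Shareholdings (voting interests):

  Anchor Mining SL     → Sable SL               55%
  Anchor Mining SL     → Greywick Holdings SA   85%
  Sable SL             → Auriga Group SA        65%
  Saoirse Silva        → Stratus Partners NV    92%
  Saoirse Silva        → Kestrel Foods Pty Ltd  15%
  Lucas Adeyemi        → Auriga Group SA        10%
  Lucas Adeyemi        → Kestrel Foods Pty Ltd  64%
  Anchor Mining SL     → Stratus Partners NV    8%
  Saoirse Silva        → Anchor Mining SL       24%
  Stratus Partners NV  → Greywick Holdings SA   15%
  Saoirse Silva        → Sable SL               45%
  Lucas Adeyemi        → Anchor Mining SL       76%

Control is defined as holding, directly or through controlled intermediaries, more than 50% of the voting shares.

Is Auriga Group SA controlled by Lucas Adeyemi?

Yes

Lucas holds 76% of Anchor, so Lucas controls Anchor.
Anchor holds 55% of Sable, so Lucas controls Sable.
Sable and Lucas together hold 65% + 10% = 75% of Auriga, so Lucas controls Auriga.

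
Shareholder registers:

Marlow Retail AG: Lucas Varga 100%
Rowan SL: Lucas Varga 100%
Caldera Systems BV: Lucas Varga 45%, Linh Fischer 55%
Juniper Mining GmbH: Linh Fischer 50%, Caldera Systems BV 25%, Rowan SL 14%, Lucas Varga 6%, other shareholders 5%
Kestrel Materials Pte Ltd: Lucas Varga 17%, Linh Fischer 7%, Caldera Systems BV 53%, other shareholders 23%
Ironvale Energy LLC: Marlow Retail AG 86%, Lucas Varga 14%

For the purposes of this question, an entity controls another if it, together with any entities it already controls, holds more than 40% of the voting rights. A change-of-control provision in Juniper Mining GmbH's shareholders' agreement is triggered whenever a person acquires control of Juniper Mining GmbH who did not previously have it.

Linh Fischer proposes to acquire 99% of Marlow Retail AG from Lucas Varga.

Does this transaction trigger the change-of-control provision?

No

The purchase adds only to Linh's holdings (Lucas's stake shrinks), so Linh is the only person who could newly come to control Juniper.
Linh holds 55% of Caldera, so Linh controls Caldera.
Linh and Caldera together hold 50% + 25% = 75% of Juniper, so Linh controls Juniper.
So Linh already controls Juniper before the transaction.
After the purchase, Linh holds 99% of Marlow directly, and Lucas's stake falls to 1%.
Linh controlled Juniper already, so this is not a new person acquiring control; every other person's position is unchanged or reduced.
No new person acquires control, so the clause is not triggered.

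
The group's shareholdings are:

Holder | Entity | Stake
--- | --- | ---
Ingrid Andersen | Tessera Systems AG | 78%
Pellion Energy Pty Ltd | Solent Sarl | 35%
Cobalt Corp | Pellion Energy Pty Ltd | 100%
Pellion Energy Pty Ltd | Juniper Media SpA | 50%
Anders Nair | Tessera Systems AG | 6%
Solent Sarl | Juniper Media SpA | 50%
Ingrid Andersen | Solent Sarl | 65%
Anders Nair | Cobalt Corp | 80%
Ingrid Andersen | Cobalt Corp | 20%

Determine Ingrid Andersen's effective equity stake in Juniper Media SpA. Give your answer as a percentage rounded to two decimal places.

46.00%

Ingrid reaches Juniper along 3 paths.
Via Cobalt → Pellion → Solent: 20% × 100% × 35% × 50% = 3.5%.
Via Solent: 65% × 50% = 32.5%.
Via Cobalt → Pellion: 20% × 100% × 50% = 10%.
Total: 3.5% + 32.5% + 10% = 46%.
Rounded: 46.00%.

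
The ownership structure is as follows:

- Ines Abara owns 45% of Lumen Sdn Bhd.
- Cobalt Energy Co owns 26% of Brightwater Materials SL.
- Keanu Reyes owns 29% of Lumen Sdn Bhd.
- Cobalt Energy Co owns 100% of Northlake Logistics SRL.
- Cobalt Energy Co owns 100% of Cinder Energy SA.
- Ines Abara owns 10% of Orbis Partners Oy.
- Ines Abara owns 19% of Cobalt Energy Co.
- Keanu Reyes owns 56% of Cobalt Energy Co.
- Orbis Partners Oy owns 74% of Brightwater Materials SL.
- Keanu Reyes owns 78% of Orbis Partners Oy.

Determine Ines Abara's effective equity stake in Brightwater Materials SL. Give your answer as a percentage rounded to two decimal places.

12.34%

Ines reaches Brightwater along 2 paths.
Via Orbis: 10% × 74% = 7.4%.
Via Cobalt: 19% × 26% = 4.94%.
Total: 7.4% + 4.94% = 12.34%.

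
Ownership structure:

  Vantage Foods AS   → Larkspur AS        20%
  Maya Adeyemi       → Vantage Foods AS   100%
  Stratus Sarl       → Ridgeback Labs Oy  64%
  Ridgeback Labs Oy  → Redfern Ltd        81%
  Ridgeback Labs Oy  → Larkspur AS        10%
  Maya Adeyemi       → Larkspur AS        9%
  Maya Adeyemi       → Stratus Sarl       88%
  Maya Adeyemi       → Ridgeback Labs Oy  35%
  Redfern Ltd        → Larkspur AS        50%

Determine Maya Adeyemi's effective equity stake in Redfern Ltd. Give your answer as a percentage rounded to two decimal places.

73.97%

Maya reaches Redfern along 2 paths.
Via Stratus → Ridgeback: 88% × 64% × 81% = 45.6192%.
Via Ridgeback: 35% × 81% = 28.35%.
Total: 45.6192% + 28.35% = 73.9692%.
Rounded: 73.97%.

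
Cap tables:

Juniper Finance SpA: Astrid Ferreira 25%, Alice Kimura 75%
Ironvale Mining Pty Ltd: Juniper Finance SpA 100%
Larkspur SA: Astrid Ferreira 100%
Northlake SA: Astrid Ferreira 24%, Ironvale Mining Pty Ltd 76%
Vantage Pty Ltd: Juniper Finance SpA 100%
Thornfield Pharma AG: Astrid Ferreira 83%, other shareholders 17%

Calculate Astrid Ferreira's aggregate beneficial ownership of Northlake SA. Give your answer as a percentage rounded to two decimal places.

Astrid reaches Northlake along 2 paths.
Direct stake: 24% = 24%.
Via Juniper → Ironvale: 25% × 100% × 76% = 19%.
Total: 24% + 19% = 43%.
Rounded: 43.00%.

43.00%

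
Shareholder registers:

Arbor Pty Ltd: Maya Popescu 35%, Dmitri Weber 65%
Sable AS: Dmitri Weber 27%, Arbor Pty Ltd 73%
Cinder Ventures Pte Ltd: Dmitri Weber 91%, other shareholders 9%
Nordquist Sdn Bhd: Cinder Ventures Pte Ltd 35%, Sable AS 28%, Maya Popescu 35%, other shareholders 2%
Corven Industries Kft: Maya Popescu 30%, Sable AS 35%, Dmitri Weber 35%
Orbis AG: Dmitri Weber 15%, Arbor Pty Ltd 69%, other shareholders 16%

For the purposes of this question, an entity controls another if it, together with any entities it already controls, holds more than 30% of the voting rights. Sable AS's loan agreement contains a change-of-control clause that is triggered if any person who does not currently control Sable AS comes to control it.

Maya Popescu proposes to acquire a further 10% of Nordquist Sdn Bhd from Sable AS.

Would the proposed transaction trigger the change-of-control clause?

The purchase adds only to Maya's holdings (Sable's stake shrinks), so Maya is the only person who could newly come to control Sable.
Maya holds 35% of Arbor, so Maya controls Arbor.
Arbor holds 73% of Sable, so Maya controls Sable.
So Maya already controls Sable before the transaction.
After the purchase, Maya's direct stake in Nordquist rises to 35% + 10% = 45%, and Sable's stake falls to 18%.
Maya controlled Sable already, so this is not a new person acquiring control; every other person's position is unchanged or reduced.
No new person acquires control, so the clause is not triggered.

No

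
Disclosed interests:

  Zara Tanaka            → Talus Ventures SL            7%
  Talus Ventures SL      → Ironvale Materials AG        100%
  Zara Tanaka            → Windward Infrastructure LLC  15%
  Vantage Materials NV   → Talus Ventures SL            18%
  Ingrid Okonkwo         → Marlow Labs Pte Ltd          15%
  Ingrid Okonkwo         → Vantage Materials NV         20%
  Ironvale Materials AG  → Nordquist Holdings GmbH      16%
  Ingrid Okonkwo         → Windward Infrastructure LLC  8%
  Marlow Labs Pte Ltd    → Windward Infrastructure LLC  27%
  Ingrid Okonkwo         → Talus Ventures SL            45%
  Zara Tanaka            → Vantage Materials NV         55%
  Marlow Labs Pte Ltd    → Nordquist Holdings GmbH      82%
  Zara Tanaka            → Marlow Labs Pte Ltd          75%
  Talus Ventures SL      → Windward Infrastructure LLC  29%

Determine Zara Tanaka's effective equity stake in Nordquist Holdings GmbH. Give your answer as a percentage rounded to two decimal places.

64.20%

Zara reaches Nordquist along 3 paths.
Via Marlow: 75% × 82% = 61.5%.
Via Vantage → Talus → Ironvale: 55% × 18% × 100% × 16% = 1.584%.
Via Talus → Ironvale: 7% × 100% × 16% = 1.12%.
Total: 61.5% + 1.584% + 1.12% = 64.204%.
Rounded: 64.20%.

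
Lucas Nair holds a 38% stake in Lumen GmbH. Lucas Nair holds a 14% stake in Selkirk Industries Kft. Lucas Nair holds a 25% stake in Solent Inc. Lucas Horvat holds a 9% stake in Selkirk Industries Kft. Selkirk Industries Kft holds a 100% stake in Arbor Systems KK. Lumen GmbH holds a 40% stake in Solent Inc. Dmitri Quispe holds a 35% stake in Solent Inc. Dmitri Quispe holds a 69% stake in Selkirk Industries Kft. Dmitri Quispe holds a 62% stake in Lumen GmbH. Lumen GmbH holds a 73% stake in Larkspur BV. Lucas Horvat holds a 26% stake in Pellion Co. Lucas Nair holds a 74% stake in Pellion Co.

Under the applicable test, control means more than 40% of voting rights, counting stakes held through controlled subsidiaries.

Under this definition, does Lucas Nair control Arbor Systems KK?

No

Lucas Nair holds 74% of Pellion, so Lucas Nair controls Pellion.
Neither Lucas Nair nor any entity Lucas Nair controls holds any voting interest in Arbor.
So Lucas Nair does not control Arbor.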